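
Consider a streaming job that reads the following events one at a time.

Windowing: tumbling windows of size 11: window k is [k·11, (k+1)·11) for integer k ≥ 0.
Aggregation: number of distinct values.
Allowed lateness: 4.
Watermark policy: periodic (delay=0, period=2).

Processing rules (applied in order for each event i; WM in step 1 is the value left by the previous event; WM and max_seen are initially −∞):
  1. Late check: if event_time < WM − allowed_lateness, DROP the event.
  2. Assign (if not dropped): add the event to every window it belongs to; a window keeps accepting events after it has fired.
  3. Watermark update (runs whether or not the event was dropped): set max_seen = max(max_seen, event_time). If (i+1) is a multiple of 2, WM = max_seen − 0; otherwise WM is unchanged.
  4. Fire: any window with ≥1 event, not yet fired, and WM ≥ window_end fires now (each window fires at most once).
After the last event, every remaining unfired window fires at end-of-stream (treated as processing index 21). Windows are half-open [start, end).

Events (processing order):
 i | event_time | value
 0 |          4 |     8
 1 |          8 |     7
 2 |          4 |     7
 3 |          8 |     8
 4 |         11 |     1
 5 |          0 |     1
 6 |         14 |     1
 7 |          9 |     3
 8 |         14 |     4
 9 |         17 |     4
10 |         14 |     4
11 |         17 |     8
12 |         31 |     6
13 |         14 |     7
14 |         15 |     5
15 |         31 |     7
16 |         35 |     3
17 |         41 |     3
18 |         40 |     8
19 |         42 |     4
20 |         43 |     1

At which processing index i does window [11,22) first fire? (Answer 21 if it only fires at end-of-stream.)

13

i=0 t=4 v=8: → [0,11); WM=−∞
i=1 t=8 v=7: → [0,11); WM=8
i=2 t=4 v=7: → [0,11); WM=8
i=3 t=8 v=8: → [0,11); WM=8
i=4 t=11 v=1: → [11,22); WM=8
i=5 t=0 v=1: DROP (t<8-4); WM=11; [0,11) fires=2
i=6 t=14 v=1: → [11,22); WM=11
i=7 t=9 v=3: → [0,11); WM=14
i=8 t=14 v=4: → [11,22); WM=14
i=9 t=17 v=4: → [11,22); WM=17
i=10 t=14 v=4: → [11,22); WM=17
i=11 t=17 v=8: → [11,22); WM=17
i=12 t=31 v=6: → [22,33); WM=17
i=13 t=14 v=7: → [11,22); WM=31; [11,22) fires=4
i=14 t=15 v=5: DROP (t<31-4); WM=31
i=15 t=31 v=7: → [22,33); WM=31
i=16 t=35 v=3: → [33,44); WM=31
i=17 t=41 v=3: → [33,44); WM=41; [22,33) fires=2
i=18 t=40 v=8: → [33,44); WM=41
i=19 t=42 v=4: → [33,44); WM=42
i=20 t=43 v=1: → [33,44); WM=42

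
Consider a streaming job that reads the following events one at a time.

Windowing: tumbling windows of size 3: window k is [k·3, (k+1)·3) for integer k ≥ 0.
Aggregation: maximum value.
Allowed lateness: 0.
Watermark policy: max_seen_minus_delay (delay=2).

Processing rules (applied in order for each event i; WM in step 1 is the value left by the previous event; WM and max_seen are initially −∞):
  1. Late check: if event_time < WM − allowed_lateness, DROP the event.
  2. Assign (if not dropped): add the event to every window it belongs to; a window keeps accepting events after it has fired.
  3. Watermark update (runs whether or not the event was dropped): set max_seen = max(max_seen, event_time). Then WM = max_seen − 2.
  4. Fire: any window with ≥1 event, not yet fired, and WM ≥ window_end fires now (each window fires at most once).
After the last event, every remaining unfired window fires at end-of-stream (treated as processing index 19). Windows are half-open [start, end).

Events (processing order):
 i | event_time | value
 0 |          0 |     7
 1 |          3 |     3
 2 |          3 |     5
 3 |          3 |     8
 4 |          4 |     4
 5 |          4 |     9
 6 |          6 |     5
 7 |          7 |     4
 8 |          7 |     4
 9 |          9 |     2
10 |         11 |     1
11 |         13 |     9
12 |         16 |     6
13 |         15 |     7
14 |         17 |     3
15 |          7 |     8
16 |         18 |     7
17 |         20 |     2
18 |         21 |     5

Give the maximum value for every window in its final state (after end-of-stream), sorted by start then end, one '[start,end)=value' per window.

[0,3)=7 [3,6)=9 [6,9)=5 [9,12)=2 [12,15)=9 [15,18)=7 [18,21)=7 [21,24)=5

i=0 t=0 v=7: → [0,3); WM=-2
i=1 t=3 v=3: → [3,6); WM=1
i=2 t=3 v=5: → [3,6); WM=1
i=3 t=3 v=8: → [3,6); WM=1
i=4 t=4 v=4: → [3,6); WM=2
i=5 t=4 v=9: → [3,6); WM=2
i=6 t=6 v=5: → [6,9); WM=4; [0,3) fires=7
i=7 t=7 v=4: → [6,9); WM=5
i=8 t=7 v=4: → [6,9); WM=5
i=9 t=9 v=2: → [9,12); WM=7; [3,6) fires=9
i=10 t=11 v=1: → [9,12); WM=9; [6,9) fires=5
i=11 t=13 v=9: → [12,15); WM=11
i=12 t=16 v=6: → [15,18); WM=14; [9,12) fires=2
i=13 t=15 v=7: → [15,18); WM=14
i=14 t=17 v=3: → [15,18); WM=15; [12,15) fires=9
i=15 t=7 v=8: DROP (t<15-0); WM=15
i=16 t=18 v=7: → [18,21); WM=16
i=17 t=20 v=2: → [18,21); WM=18; [15,18) fires=7
i=18 t=21 v=5: → [21,24); WM=19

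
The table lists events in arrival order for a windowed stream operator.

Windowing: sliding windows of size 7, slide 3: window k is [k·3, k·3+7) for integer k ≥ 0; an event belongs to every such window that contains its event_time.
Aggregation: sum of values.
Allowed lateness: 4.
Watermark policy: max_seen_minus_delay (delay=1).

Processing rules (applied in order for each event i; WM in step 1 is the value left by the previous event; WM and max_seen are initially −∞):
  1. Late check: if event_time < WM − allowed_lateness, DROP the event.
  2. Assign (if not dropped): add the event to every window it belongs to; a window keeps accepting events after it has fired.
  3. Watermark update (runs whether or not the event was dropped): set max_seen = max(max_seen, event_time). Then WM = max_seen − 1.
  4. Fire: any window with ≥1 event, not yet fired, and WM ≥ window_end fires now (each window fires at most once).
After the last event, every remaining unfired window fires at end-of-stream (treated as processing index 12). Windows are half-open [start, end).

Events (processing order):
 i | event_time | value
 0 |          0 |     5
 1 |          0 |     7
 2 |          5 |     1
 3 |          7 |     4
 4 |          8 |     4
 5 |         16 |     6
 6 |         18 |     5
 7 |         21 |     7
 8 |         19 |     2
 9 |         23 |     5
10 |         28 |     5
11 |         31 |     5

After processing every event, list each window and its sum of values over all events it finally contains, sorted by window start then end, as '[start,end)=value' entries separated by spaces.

i=0 t=0 v=5: → [0,7); WM=-1
i=1 t=0 v=7: → [0,7); WM=-1
i=2 t=5 v=1: → [3,10),[0,7); WM=4
i=3 t=7 v=4: → [6,13),[3,10); WM=6
i=4 t=8 v=4: → [6,13),[3,10); WM=7; [0,7) fires=13
i=5 t=16 v=6: → [15,22),[12,19); WM=15; [3,10) fires=9 [6,13) fires=8
i=6 t=18 v=5: → [18,25),[15,22),[12,19); WM=17
i=7 t=21 v=7: → [21,28),[18,25),[15,22); WM=20; [12,19) fires=11
i=8 t=19 v=2: → [18,25),[15,22); WM=20
i=9 t=23 v=5: → [21,28),[18,25); WM=22; [15,22) fires=20
i=10 t=28 v=5: → [27,34),[24,31); WM=27; [18,25) fires=19
i=11 t=31 v=5: → [30,37),[27,34); WM=30; [21,28) fires=12

[0,7)=13 [3,10)=9 [6,13)=8 [12,19)=11 [15,22)=20 [18,25)=19 [21,28)=12 [24,31)=5 [27,34)=10 [30,37)=5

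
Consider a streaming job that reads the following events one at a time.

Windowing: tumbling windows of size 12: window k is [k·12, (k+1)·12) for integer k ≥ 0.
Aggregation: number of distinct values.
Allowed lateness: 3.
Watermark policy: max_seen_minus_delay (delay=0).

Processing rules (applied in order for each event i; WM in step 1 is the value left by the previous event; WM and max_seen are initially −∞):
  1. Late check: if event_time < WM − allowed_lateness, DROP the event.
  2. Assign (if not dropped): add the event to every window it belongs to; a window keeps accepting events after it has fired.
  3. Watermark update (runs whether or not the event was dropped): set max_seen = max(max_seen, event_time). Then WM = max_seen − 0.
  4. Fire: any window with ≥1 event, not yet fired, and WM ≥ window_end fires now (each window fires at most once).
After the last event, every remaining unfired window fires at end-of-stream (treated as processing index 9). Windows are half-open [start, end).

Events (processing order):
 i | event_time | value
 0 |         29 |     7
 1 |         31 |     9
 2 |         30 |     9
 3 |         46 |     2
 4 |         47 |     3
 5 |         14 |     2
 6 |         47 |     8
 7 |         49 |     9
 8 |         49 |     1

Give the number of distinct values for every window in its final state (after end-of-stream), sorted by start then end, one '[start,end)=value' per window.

i=0 t=29 v=7: → [24,36); WM=29
i=1 t=31 v=9: → [24,36); WM=31
i=2 t=30 v=9: → [24,36); WM=31
i=3 t=46 v=2: → [36,48); WM=46; [24,36) fires=2
i=4 t=47 v=3: → [36,48); WM=47
i=5 t=14 v=2: DROP (t<47-3); WM=47
i=6 t=47 v=8: → [36,48); WM=47
i=7 t=49 v=9: → [48,60); WM=49; [36,48) fires=3
i=8 t=49 v=1: → [48,60); WM=49

[24,36)=2 [36,48)=3 [48,60)=2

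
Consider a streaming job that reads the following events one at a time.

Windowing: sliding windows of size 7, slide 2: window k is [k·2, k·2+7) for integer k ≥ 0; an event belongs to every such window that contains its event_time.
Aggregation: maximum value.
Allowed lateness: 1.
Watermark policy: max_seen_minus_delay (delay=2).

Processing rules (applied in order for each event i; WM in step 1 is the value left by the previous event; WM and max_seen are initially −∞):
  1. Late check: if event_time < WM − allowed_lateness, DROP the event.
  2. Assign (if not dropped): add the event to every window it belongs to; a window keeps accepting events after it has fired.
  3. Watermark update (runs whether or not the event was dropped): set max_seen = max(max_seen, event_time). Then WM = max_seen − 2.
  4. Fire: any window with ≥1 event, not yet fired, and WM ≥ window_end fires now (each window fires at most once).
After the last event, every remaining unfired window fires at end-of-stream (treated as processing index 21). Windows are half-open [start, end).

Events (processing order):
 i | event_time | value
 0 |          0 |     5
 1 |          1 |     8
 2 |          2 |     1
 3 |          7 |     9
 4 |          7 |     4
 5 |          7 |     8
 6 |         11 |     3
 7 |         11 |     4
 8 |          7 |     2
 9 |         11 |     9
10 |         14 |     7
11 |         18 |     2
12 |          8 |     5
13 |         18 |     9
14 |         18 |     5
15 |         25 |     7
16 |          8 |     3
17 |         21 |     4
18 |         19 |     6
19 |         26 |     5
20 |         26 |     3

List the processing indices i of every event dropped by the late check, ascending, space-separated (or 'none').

i=0 t=0 v=5: → [0,7); WM=-2
i=1 t=1 v=8: → [0,7); WM=-1
i=2 t=2 v=1: → [2,9),[0,7); WM=0
i=3 t=7 v=9: → [6,13),[4,11),[2,9); WM=5
i=4 t=7 v=4: → [6,13),[4,11),[2,9); WM=5
i=5 t=7 v=8: → [6,13),[4,11),[2,9); WM=5
i=6 t=11 v=3: → [10,17),[8,15),[6,13); WM=9; [0,7) fires=8 [2,9) fires=9
i=7 t=11 v=4: → [10,17),[8,15),[6,13); WM=9
i=8 t=7 v=2: DROP (t<9-1); WM=9
i=9 t=11 v=9: → [10,17),[8,15),[6,13); WM=9
i=10 t=14 v=7: → [14,21),[12,19),[10,17),[8,15); WM=12; [4,11) fires=9
i=11 t=18 v=2: → [18,25),[16,23),[14,21),[12,19); WM=16; [6,13) fires=9 [8,15) fires=9
i=12 t=8 v=5: DROP (t<16-1); WM=16
i=13 t=18 v=9: → [18,25),[16,23),[14,21),[12,19); WM=16
i=14 t=18 v=5: → [18,25),[16,23),[14,21),[12,19); WM=16
i=15 t=25 v=7: → [24,31),[22,29),[20,27); WM=23; [10,17) fires=9 [12,19) fires=9 [14,21) fires=9 [16,23) fires=9
i=16 t=8 v=3: DROP (t<23-1); WM=23
i=17 t=21 v=4: DROP (t<23-1); WM=23
i=18 t=19 v=6: DROP (t<23-1); WM=23
i=19 t=26 v=5: → [26,33),[24,31),[22,29),[20,27); WM=24
i=20 t=26 v=3: → [26,33),[24,31),[22,29),[20,27); WM=24

8 12 16 17 18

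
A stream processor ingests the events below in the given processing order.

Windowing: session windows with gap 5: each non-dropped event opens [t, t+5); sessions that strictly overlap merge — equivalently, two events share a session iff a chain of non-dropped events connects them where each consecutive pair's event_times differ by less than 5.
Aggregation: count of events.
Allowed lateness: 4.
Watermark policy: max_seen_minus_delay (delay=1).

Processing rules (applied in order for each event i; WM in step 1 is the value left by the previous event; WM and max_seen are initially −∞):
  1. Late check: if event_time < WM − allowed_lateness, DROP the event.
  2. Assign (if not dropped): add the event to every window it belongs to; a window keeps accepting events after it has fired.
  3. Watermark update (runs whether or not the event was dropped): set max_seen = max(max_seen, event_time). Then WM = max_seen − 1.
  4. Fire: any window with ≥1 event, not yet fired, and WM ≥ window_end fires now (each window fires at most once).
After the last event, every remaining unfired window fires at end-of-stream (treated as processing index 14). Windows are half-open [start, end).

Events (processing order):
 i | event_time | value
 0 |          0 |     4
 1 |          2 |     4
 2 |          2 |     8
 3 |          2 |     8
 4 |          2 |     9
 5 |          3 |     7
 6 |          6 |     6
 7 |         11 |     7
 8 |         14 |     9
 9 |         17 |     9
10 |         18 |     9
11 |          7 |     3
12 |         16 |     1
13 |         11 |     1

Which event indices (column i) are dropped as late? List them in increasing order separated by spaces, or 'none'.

i=0 t=0 v=4: → [0,5); WM=-1
i=1 t=2 v=4: → [0,7); WM=1
i=2 t=2 v=8: → [0,7); WM=1
i=3 t=2 v=8: → [0,7); WM=1
i=4 t=2 v=9: → [0,7); WM=1
i=5 t=3 v=7: → [0,8); WM=2
i=6 t=6 v=6: → [0,11); WM=5
i=7 t=11 v=7: → [11,16); WM=10
i=8 t=14 v=9: → [11,19); WM=13
i=9 t=17 v=9: → [11,22); WM=16
i=10 t=18 v=9: → [11,23); WM=17
i=11 t=7 v=3: DROP (t<17-4); WM=17
i=12 t=16 v=1: → [11,23); WM=17
i=13 t=11 v=1: DROP (t<17-4); WM=17

11 13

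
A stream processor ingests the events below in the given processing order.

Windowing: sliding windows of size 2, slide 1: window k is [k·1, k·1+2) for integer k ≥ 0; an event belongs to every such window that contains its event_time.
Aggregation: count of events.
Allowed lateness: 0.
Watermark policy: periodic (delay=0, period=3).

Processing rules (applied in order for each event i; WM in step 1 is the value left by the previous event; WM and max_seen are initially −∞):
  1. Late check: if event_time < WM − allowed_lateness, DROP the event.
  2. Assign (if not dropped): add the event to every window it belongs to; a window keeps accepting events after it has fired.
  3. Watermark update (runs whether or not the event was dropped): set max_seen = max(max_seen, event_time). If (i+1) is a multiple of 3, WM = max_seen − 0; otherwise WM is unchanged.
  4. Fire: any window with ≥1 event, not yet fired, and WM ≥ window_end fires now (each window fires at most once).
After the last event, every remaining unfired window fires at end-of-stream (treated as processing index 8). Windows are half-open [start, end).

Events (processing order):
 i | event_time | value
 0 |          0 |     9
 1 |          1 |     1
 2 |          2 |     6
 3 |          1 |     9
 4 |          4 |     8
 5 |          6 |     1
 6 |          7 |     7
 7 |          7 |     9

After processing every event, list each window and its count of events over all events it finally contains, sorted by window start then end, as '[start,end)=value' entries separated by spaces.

[0,2)=2 [1,3)=2 [2,4)=1 [3,5)=1 [4,6)=1 [5,7)=1 [6,8)=3 [7,9)=2

i=0 t=0 v=9: → [0,2); WM=−∞
i=1 t=1 v=1: → [1,3),[0,2); WM=−∞
i=2 t=2 v=6: → [2,4),[1,3); WM=2; [0,2) fires=2
i=3 t=1 v=9: DROP (t<2-0); WM=2
i=4 t=4 v=8: → [4,6),[3,5); WM=2
i=5 t=6 v=1: → [6,8),[5,7); WM=6; [1,3) fires=2 [2,4) fires=1 [3,5) fires=1 [4,6) fires=1
i=6 t=7 v=7: → [7,9),[6,8); WM=6
i=7 t=7 v=9: → [7,9),[6,8); WM=6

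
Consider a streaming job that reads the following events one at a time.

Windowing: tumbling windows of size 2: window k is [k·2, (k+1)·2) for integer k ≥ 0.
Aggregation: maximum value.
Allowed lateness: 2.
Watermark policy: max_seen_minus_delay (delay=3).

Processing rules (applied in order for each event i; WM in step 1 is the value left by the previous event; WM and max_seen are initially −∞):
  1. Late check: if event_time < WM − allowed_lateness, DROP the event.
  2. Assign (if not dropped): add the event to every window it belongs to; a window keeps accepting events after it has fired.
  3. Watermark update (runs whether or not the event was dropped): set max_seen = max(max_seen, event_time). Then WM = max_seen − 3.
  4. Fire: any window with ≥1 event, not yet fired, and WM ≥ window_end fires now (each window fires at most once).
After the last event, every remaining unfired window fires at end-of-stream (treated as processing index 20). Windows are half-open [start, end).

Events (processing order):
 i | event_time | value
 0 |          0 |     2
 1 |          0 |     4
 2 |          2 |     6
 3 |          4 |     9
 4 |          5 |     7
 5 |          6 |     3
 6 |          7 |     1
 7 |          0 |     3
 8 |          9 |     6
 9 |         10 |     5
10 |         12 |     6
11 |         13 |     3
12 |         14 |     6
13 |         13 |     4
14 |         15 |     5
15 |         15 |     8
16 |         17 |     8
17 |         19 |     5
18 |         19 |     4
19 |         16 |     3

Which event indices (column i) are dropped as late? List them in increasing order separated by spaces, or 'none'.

i=0 t=0 v=2: → [0,2); WM=-3
i=1 t=0 v=4: → [0,2); WM=-3
i=2 t=2 v=6: → [2,4); WM=-1
i=3 t=4 v=9: → [4,6); WM=1
i=4 t=5 v=7: → [4,6); WM=2; [0,2) fires=4
i=5 t=6 v=3: → [6,8); WM=3
i=6 t=7 v=1: → [6,8); WM=4; [2,4) fires=6
i=7 t=0 v=3: DROP (t<4-2); WM=4
i=8 t=9 v=6: → [8,10); WM=6; [4,6) fires=9
i=9 t=10 v=5: → [10,12); WM=7
i=10 t=12 v=6: → [12,14); WM=9; [6,8) fires=3
i=11 t=13 v=3: → [12,14); WM=10; [8,10) fires=6
i=12 t=14 v=6: → [14,16); WM=11
i=13 t=13 v=4: → [12,14); WM=11
i=14 t=15 v=5: → [14,16); WM=12; [10,12) fires=5
i=15 t=15 v=8: → [14,16); WM=12
i=16 t=17 v=8: → [16,18); WM=14; [12,14) fires=6
i=17 t=19 v=5: → [18,20); WM=16; [14,16) fires=8
i=18 t=19 v=4: → [18,20); WM=16
i=19 t=16 v=3: → [16,18); WM=16

7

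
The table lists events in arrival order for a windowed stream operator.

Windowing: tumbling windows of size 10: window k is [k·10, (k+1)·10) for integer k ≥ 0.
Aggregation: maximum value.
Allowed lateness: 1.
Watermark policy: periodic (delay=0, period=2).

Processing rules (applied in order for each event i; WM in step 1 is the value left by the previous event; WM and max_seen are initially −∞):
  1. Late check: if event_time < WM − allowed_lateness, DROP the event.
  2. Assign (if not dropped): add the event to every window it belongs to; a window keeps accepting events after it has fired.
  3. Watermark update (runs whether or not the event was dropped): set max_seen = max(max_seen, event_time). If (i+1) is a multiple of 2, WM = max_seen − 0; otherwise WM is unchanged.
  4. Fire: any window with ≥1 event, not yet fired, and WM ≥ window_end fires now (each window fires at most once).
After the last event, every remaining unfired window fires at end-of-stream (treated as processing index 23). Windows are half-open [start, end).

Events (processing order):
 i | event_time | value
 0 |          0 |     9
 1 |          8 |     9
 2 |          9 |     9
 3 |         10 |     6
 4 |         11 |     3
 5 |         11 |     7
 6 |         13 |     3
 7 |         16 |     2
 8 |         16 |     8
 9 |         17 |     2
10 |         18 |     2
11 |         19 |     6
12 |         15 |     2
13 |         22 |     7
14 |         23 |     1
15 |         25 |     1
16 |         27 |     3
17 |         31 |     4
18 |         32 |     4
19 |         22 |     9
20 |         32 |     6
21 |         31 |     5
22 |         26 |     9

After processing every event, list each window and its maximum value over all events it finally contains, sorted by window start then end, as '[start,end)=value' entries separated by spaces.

[0,10)=9 [10,20)=8 [20,30)=7 [30,40)=6

i=0 t=0 v=9: → [0,10); WM=−∞
i=1 t=8 v=9: → [0,10); WM=8
i=2 t=9 v=9: → [0,10); WM=8
i=3 t=10 v=6: → [10,20); WM=10; [0,10) fires=9
i=4 t=11 v=3: → [10,20); WM=10
i=5 t=11 v=7: → [10,20); WM=11
i=6 t=13 v=3: → [10,20); WM=11
i=7 t=16 v=2: → [10,20); WM=16
i=8 t=16 v=8: → [10,20); WM=16
i=9 t=17 v=2: → [10,20); WM=17
i=10 t=18 v=2: → [10,20); WM=17
i=11 t=19 v=6: → [10,20); WM=19
i=12 t=15 v=2: DROP (t<19-1); WM=19
i=13 t=22 v=7: → [20,30); WM=22; [10,20) fires=8
i=14 t=23 v=1: → [20,30); WM=22
i=15 t=25 v=1: → [20,30); WM=25
i=16 t=27 v=3: → [20,30); WM=25
i=17 t=31 v=4: → [30,40); WM=31; [20,30) fires=7
i=18 t=32 v=4: → [30,40); WM=31
i=19 t=22 v=9: DROP (t<31-1); WM=32
i=20 t=32 v=6: → [30,40); WM=32
i=21 t=31 v=5: → [30,40); WM=32
i=22 t=26 v=9: DROP (t<32-1); WM=32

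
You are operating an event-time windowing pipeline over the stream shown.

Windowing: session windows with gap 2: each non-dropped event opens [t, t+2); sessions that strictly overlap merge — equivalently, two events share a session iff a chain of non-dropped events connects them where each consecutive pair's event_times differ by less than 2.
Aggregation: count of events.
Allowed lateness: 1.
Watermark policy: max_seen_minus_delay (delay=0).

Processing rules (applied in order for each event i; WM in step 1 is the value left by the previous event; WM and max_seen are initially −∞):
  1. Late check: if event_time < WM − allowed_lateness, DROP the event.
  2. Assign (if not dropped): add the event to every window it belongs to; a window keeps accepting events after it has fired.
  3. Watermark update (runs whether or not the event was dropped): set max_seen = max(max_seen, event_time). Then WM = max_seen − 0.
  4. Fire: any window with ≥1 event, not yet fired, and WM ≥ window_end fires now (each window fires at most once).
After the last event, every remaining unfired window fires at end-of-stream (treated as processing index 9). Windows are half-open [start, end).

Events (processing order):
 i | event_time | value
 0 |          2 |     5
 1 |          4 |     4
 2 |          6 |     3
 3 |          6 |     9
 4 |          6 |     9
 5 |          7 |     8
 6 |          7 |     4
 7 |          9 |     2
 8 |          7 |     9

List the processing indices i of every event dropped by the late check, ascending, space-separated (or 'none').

8

i=0 t=2 v=5: → [2,4); WM=2
i=1 t=4 v=4: → [4,6); WM=4
i=2 t=6 v=3: → [6,8); WM=6
i=3 t=6 v=9: → [6,8); WM=6
i=4 t=6 v=9: → [6,8); WM=6
i=5 t=7 v=8: → [6,9); WM=7
i=6 t=7 v=4: → [6,9); WM=7
i=7 t=9 v=2: → [9,11); WM=9
i=8 t=7 v=9: DROP (t<9-1); WM=9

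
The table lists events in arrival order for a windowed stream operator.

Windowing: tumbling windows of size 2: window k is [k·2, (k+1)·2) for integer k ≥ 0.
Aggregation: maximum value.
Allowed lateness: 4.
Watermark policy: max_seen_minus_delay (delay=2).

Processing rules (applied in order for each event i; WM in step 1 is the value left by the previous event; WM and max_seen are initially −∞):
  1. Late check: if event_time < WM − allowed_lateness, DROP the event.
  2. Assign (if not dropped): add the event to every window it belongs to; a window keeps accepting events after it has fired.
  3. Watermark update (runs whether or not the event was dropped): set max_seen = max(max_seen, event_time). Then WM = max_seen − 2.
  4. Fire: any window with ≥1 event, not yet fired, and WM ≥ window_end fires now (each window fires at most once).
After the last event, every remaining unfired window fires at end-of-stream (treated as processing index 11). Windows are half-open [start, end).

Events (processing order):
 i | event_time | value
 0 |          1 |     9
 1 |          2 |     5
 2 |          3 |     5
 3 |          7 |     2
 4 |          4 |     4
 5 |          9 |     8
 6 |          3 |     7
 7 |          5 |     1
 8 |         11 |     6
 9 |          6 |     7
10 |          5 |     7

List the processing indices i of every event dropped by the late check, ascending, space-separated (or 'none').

none

i=0 t=1 v=9: → [0,2); WM=-1
i=1 t=2 v=5: → [2,4); WM=0
i=2 t=3 v=5: → [2,4); WM=1
i=3 t=7 v=2: → [6,8); WM=5; [0,2) fires=9 [2,4) fires=5
i=4 t=4 v=4: → [4,6); WM=5
i=5 t=9 v=8: → [8,10); WM=7; [4,6) fires=4
i=6 t=3 v=7: → [2,4); WM=7
i=7 t=5 v=1: → [4,6); WM=7
i=8 t=11 v=6: → [10,12); WM=9; [6,8) fires=2
i=9 t=6 v=7: → [6,8); WM=9
i=10 t=5 v=7: → [4,6); WM=9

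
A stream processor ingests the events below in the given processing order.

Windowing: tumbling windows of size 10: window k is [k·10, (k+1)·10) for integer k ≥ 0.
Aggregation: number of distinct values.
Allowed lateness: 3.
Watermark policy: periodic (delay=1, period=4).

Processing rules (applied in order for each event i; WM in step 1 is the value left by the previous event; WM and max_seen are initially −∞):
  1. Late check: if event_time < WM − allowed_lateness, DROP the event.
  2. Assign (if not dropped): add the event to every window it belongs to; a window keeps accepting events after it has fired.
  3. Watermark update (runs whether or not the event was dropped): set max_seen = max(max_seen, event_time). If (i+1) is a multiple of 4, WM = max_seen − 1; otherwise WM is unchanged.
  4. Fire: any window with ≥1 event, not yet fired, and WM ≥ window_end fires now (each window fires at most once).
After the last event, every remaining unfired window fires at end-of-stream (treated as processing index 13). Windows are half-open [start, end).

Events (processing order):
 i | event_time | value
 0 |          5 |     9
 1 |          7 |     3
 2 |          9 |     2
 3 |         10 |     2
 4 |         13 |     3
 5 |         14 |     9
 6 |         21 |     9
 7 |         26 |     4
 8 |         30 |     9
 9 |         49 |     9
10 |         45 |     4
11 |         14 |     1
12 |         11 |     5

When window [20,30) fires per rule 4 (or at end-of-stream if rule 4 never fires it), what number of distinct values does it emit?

2

i=0 t=5 v=9: → [0,10); WM=−∞
i=1 t=7 v=3: → [0,10); WM=−∞
i=2 t=9 v=2: → [0,10); WM=−∞
i=3 t=10 v=2: → [10,20); WM=9
i=4 t=13 v=3: → [10,20); WM=9
i=5 t=14 v=9: → [10,20); WM=9
i=6 t=21 v=9: → [20,30); WM=9
i=7 t=26 v=4: → [20,30); WM=25; [0,10) fires=3 [10,20) fires=3
i=8 t=30 v=9: → [30,40); WM=25
i=9 t=49 v=9: → [40,50); WM=25
i=10 t=45 v=4: → [40,50); WM=25
i=11 t=14 v=1: DROP (t<25-3); WM=48; [20,30) fires=2 [30,40) fires=1
i=12 t=11 v=5: DROP (t<48-3); WM=48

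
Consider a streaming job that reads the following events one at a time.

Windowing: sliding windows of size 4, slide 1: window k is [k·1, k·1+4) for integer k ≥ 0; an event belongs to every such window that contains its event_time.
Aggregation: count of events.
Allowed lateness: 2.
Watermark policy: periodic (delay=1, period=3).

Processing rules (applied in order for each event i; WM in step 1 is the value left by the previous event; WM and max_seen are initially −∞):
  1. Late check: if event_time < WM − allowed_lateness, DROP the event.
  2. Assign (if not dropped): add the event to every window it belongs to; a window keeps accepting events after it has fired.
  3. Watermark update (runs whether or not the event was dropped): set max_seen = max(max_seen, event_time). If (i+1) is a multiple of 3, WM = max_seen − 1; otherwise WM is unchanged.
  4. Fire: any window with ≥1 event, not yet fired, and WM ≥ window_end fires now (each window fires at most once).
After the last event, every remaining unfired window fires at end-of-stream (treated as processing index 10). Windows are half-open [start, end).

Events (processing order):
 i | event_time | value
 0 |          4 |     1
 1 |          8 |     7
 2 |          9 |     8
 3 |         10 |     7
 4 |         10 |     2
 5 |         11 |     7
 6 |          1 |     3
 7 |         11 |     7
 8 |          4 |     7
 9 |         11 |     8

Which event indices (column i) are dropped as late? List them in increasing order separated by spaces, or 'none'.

6 8

i=0 t=4 v=1: → [4,8),[3,7),[2,6),[1,5); WM=−∞
i=1 t=8 v=7: → [8,12),[7,11),[6,10),[5,9); WM=−∞
i=2 t=9 v=8: → [9,13),[8,12),[7,11),[6,10); WM=8; [1,5) fires=1 [2,6) fires=1 [3,7) fires=1 [4,8) fires=1
i=3 t=10 v=7: → [10,14),[9,13),[8,12),[7,11); WM=8
i=4 t=10 v=2: → [10,14),[9,13),[8,12),[7,11); WM=8
i=5 t=11 v=7: → [11,15),[10,14),[9,13),[8,12); WM=10; [5,9) fires=1 [6,10) fires=2
i=6 t=1 v=3: DROP (t<10-2); WM=10
i=7 t=11 v=7: → [11,15),[10,14),[9,13),[8,12); WM=10
i=8 t=4 v=7: DROP (t<10-2); WM=10
i=9 t=11 v=8: → [11,15),[10,14),[9,13),[8,12); WM=10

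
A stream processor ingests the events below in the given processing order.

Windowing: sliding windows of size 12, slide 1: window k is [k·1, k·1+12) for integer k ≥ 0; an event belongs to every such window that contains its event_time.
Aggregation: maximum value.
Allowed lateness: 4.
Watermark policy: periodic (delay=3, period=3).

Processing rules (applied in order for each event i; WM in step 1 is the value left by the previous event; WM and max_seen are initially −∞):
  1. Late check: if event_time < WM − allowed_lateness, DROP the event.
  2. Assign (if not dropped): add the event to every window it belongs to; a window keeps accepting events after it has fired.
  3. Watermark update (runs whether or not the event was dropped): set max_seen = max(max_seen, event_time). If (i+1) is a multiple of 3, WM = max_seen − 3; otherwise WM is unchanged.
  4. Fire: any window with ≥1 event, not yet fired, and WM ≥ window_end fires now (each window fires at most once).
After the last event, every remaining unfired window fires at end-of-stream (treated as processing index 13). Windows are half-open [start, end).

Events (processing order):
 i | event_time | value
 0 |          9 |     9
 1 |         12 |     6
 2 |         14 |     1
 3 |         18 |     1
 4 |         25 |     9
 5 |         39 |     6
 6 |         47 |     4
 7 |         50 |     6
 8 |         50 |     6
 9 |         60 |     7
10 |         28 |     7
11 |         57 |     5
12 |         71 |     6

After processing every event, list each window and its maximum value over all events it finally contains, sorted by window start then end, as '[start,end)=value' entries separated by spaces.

[0,12)=9 [1,13)=9 [2,14)=9 [3,15)=9 [4,16)=9 [5,17)=9 [6,18)=9 [7,19)=9 [8,20)=9 [9,21)=9 [10,22)=6 [11,23)=6 [12,24)=6 [13,25)=1 [14,26)=9 [15,27)=9 [16,28)=9 [17,29)=9 [18,30)=9 [19,31)=9 [20,32)=9 [21,33)=9 [22,34)=9 [23,35)=9 [24,36)=9 [25,37)=9 [28,40)=6 [29,41)=6 [30,42)=6 [31,43)=6 [32,44)=6 [33,45)=6 [34,46)=6 [35,47)=6 [36,48)=6 [37,49)=6 [38,50)=6 [39,51)=6 [40,52)=6 [41,53)=6 [42,54)=6 [43,55)=6 [44,56)=6 [45,57)=6 [46,58)=6 [47,59)=6 [48,60)=6 [49,61)=7 [50,62)=7 [51,63)=7 [52,64)=7 [53,65)=7 [54,66)=7 [55,67)=7 [56,68)=7 [57,69)=7 [58,70)=7 [59,71)=7 [60,72)=7 [61,73)=6 [62,74)=6 [63,75)=6 [64,76)=6 [65,77)=6 [66,78)=6 [67,79)=6 [68,80)=6 [69,81)=6 [70,82)=6 [71,83)=6

i=0 t=9 v=9: → [9,21),[8,20),[7,19),[6,18),[5,17),[4,16),[3,15),[2,14),[1,13),[0,12); WM=−∞
i=1 t=12 v=6: → [12,24),[11,23),[10,22),[9,21),[8,20),[7,19),[6,18),[5,17),[4,16),[3,15),[2,14),[1,13); WM=−∞
i=2 t=14 v=1: → [14,26),[13,25),[12,24),[11,23),[10,22),[9,21),[8,20),[7,19),[6,18),[5,17),[4,16),[3,15); WM=11
i=3 t=18 v=1: → [18,30),[17,29),[16,28),[15,27),[14,26),[13,25),[12,24),[11,23),[10,22),[9,21),[8,20),[7,19); WM=11
i=4 t=25 v=9: → [25,37),[24,36),[23,35),[22,34),[21,33),[20,32),[19,31),[18,30),[17,29),[16,28),[15,27),[14,26); WM=11
i=5 t=39 v=6: → [39,51),[38,50),[37,49),[36,48),[35,47),[34,46),[33,45),[32,44),[31,43),[30,42),[29,41),[28,40); WM=36; [0,12) fires=9 [1,13) fires=9 [2,14) fires=9 [3,15) fires=9 [4,16) fires=9 [5,17) fires=9 [6,18) fires=9 [7,19) fires=9 [8,20) fires=9 [9,21) fires=9 [10,22) fires=6 [11,23) fires=6 [12,24) fires=6 [13,25) fires=1 [14,26) fires=9 [15,27) fires=9 [16,28) fires=9 [17,29) fires=9 [18,30) fires=9 [19,31) fires=9 [20,32) fires=9 [21,33) fires=9 [22,34) fires=9 [23,35) fires=9 [24,36) fires=9
i=6 t=47 v=4: → [47,59),[46,58),[45,57),[44,56),[43,55),[42,54),[41,53),[40,52),[39,51),[38,50),[37,49),[36,48); WM=36
i=7 t=50 v=6: → [50,62),[49,61),[48,60),[47,59),[46,58),[45,57),[44,56),[43,55),[42,54),[41,53),[40,52),[39,51); WM=36
i=8 t=50 v=6: → [50,62),[49,61),[48,60),[47,59),[46,58),[45,57),[44,56),[43,55),[42,54),[41,53),[40,52),[39,51); WM=47; [25,37) fires=9 [28,40) fires=6 [29,41) fires=6 [30,42) fires=6 [31,43) fires=6 [32,44) fires=6 [33,45) fires=6 [34,46) fires=6 [35,47) fires=6
i=9 t=60 v=7: → [60,72),[59,71),[58,70),[57,69),[56,68),[55,67),[54,66),[53,65),[52,64),[51,63),[50,62),[49,61); WM=47
i=10 t=28 v=7: DROP (t<47-4); WM=47
i=11 t=57 v=5: → [57,69),[56,68),[55,67),[54,66),[53,65),[52,64),[51,63),[50,62),[49,61),[48,60),[47,59),[46,58); WM=57; [36,48) fires=6 [37,49) fires=6 [38,50) fires=6 [39,51) fires=6 [40,52) fires=6 [41,53) fires=6 [42,54) fires=6 [43,55) fires=6 [44,56) fires=6 [45,57) fires=6
i=12 t=71 v=6: → [71,83),[70,82),[69,81),[68,80),[67,79),[66,78),[65,77),[64,76),[63,75),[62,74),[61,73),[60,72); WM=57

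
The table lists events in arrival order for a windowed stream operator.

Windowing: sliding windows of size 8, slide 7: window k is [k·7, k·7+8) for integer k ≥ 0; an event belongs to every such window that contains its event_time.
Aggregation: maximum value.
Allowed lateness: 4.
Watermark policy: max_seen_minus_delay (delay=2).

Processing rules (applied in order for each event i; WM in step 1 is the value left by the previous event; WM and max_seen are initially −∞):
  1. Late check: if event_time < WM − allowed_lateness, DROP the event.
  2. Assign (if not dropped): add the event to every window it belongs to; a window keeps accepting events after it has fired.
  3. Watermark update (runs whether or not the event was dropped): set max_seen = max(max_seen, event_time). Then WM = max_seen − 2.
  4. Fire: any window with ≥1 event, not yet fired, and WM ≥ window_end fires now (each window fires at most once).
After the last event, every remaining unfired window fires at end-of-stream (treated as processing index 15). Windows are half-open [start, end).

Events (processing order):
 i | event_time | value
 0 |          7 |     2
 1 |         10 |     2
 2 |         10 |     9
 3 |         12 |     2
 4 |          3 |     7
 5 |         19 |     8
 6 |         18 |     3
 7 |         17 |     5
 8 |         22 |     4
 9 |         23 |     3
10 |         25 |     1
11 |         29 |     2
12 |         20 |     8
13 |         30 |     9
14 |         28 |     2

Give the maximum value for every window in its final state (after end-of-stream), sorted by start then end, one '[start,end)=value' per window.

i=0 t=7 v=2: → [7,15),[0,8); WM=5
i=1 t=10 v=2: → [7,15); WM=8; [0,8) fires=2
i=2 t=10 v=9: → [7,15); WM=8
i=3 t=12 v=2: → [7,15); WM=10
i=4 t=3 v=7: DROP (t<10-4); WM=10
i=5 t=19 v=8: → [14,22); WM=17; [7,15) fires=9
i=6 t=18 v=3: → [14,22); WM=17
i=7 t=17 v=5: → [14,22); WM=17
i=8 t=22 v=4: → [21,29); WM=20
i=9 t=23 v=3: → [21,29); WM=21
i=10 t=25 v=1: → [21,29); WM=23; [14,22) fires=8
i=11 t=29 v=2: → [28,36); WM=27
i=12 t=20 v=8: DROP (t<27-4); WM=27
i=13 t=30 v=9: → [28,36); WM=28
i=14 t=28 v=2: → [28,36),[21,29); WM=28

[0,8)=2 [7,15)=9 [14,22)=8 [21,29)=4 [28,36)=9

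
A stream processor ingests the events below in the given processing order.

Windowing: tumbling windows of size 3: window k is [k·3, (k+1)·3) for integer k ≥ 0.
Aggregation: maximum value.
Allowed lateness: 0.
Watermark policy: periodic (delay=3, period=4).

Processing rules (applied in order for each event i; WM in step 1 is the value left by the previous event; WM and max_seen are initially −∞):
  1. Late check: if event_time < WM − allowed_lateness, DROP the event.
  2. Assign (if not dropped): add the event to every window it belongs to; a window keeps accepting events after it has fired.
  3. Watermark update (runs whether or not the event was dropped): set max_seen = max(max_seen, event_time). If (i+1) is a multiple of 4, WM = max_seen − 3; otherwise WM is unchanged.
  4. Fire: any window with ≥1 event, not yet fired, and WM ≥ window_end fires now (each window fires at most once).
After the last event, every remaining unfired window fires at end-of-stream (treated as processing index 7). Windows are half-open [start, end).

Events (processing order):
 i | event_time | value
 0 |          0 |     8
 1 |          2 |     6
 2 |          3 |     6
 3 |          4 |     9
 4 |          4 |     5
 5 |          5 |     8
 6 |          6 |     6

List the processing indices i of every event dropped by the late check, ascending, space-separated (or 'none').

none

i=0 t=0 v=8: → [0,3); WM=−∞
i=1 t=2 v=6: → [0,3); WM=−∞
i=2 t=3 v=6: → [3,6); WM=−∞
i=3 t=4 v=9: → [3,6); WM=1
i=4 t=4 v=5: → [3,6); WM=1
i=5 t=5 v=8: → [3,6); WM=1
i=6 t=6 v=6: → [6,9); WM=1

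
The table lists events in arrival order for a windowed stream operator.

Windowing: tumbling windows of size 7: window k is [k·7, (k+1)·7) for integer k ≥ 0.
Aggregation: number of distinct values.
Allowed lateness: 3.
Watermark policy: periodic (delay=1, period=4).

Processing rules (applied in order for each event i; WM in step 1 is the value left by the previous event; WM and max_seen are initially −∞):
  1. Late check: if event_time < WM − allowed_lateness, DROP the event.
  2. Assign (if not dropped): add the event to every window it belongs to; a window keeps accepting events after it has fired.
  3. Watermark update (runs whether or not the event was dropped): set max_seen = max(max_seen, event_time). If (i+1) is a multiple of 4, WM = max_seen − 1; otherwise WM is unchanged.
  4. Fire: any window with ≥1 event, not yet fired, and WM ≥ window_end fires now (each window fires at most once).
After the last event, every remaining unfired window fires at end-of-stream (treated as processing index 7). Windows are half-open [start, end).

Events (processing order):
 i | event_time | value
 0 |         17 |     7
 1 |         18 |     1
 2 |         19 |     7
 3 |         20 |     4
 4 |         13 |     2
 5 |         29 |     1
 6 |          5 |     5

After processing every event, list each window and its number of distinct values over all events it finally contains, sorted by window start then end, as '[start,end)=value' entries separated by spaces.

i=0 t=17 v=7: → [14,21); WM=−∞
i=1 t=18 v=1: → [14,21); WM=−∞
i=2 t=19 v=7: → [14,21); WM=−∞
i=3 t=20 v=4: → [14,21); WM=19
i=4 t=13 v=2: DROP (t<19-3); WM=19
i=5 t=29 v=1: → [28,35); WM=19
i=6 t=5 v=5: DROP (t<19-3); WM=19

[14,21)=3 [28,35)=1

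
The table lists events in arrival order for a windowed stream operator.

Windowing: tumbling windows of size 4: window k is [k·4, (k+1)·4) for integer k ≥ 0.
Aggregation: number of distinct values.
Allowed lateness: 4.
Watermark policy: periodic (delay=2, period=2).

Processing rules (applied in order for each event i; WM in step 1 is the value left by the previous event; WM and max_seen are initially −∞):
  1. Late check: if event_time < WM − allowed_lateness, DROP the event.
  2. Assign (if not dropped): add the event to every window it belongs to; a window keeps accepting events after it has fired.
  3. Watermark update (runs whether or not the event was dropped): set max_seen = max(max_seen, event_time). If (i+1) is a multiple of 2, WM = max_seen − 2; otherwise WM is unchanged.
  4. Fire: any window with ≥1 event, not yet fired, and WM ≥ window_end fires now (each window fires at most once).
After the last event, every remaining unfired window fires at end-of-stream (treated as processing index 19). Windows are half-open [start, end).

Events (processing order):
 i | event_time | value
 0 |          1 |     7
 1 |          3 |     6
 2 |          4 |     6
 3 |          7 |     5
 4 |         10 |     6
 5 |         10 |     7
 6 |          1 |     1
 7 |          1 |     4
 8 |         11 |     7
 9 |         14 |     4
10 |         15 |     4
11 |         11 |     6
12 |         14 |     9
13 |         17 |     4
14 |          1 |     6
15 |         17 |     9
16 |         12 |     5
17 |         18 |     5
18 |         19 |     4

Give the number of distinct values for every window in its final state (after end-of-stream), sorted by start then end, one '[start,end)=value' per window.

[0,4)=2 [4,8)=2 [8,12)=2 [12,16)=3 [16,20)=3

i=0 t=1 v=7: → [0,4); WM=−∞
i=1 t=3 v=6: → [0,4); WM=1
i=2 t=4 v=6: → [4,8); WM=1
i=3 t=7 v=5: → [4,8); WM=5; [0,4) fires=2
i=4 t=10 v=6: → [8,12); WM=5
i=5 t=10 v=7: → [8,12); WM=8; [4,8) fires=2
i=6 t=1 v=1: DROP (t<8-4); WM=8
i=7 t=1 v=4: DROP (t<8-4); WM=8
i=8 t=11 v=7: → [8,12); WM=8
i=9 t=14 v=4: → [12,16); WM=12; [8,12) fires=2
i=10 t=15 v=4: → [12,16); WM=12
i=11 t=11 v=6: → [8,12); WM=13
i=12 t=14 v=9: → [12,16); WM=13
i=13 t=17 v=4: → [16,20); WM=15
i=14 t=1 v=6: DROP (t<15-4); WM=15
i=15 t=17 v=9: → [16,20); WM=15
i=16 t=12 v=5: → [12,16); WM=15
i=17 t=18 v=5: → [16,20); WM=16; [12,16) fires=3
i=18 t=19 v=4: → [16,20); WM=16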